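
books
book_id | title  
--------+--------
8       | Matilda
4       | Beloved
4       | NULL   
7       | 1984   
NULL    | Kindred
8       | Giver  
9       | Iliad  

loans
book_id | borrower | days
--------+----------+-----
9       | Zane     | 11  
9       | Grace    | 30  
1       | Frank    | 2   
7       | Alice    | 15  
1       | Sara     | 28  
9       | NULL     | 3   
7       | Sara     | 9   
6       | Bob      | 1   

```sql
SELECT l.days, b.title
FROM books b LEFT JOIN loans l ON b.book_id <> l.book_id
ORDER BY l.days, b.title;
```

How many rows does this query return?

44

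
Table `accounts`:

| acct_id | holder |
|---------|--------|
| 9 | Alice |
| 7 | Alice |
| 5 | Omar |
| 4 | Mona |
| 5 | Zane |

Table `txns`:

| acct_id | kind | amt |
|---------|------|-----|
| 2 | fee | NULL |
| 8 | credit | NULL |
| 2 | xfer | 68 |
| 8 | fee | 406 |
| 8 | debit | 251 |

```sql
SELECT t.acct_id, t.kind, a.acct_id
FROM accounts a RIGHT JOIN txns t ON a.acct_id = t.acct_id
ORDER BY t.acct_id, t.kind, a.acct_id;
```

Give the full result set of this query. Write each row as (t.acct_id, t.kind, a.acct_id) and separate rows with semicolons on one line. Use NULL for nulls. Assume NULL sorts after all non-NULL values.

(2, fee, NULL); (2, xfer, NULL); (8, credit, NULL); (8, debit, NULL); (8, fee, NULL)

RIGHT JOIN keeps every row from `txns`; unmatched rows get NULL for `accounts`'s columns.
Matching on a.acct_id = t.acct_id.
- a row (acct_id=9): no match.
- a row (acct_id=7): no match.
- a row (acct_id=5): no match.
- a row (acct_id=4): no match.
- a row (acct_id=5): no match.
- 5 t row(s) had no a match → kept, a columns NULL.
After projecting and ordering:
t.acct_id | t.kind | a.acct_id
2 | fee | NULL
2 | xfer | NULL
8 | credit | NULL
8 | debit | NULL
8 | fee | NULL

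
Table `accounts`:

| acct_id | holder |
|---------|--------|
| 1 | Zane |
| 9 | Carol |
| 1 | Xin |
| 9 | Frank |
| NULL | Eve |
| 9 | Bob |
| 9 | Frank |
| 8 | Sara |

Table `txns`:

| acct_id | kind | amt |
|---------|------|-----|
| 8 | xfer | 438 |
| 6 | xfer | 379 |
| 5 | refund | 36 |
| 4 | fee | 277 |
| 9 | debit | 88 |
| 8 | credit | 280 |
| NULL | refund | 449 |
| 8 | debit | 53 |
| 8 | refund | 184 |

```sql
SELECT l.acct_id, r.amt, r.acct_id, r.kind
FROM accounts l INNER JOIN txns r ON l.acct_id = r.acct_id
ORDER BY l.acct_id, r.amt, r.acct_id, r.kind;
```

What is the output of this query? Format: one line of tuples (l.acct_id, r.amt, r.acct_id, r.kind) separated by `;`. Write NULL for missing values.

(8, 53, 8, debit); (8, 184, 8, refund); (8, 280, 8, credit); (8, 438, 8, xfer); (9, 88, 9, debit); (9, 88, 9, debit); (9, 88, 9, debit); (9, 88, 9, debit)

INNER JOIN keeps only pairs where the ON condition holds.
Matching on l.acct_id = r.acct_id. A NULL in a compared column never satisfies the condition.
- l (acct_id=1) has no partner → excluded.
- l (acct_id=9) pairs with 1 row(s) of r.
- l (acct_id=1) has no partner → excluded.
- l (acct_id=9) pairs with 1 row(s) of r.
- l (acct_id=NULL) has no partner → excluded.
- l (acct_id=9) pairs with 1 row(s) of r.
- l (acct_id=9) pairs with 1 row(s) of r.
- l (acct_id=8) pairs with 4 row(s) of r.
After projecting and ordering:
l.acct_id | r.amt | r.acct_id | r.kind
8 | 53 | 8 | debit
8 | 184 | 8 | refund
8 | 280 | 8 | credit
8 | 438 | 8 | xfer
9 | 88 | 9 | debit
9 | 88 | 9 | debit
9 | 88 | 9 | debit
9 | 88 | 9 | debit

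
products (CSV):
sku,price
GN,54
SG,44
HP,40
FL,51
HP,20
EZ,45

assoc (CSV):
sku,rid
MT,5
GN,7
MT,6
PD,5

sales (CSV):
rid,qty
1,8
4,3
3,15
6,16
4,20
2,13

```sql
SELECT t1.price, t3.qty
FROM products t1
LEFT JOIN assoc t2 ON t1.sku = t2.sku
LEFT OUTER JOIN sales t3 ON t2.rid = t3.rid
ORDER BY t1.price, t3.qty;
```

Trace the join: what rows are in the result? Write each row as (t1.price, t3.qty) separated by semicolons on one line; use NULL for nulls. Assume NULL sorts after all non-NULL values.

Evaluate left to right. First `products t1 LEFT JOIN assoc t2` on sku: 6 row(s).
Then LEFT JOIN `sales t3` on rid: each of those 6 rows is kept; rows whose t2.rid has no match in t3 get NULL for t3's columns.

(20, NULL); (40, NULL); (44, NULL); (45, NULL); (51, NULL); (54, NULL)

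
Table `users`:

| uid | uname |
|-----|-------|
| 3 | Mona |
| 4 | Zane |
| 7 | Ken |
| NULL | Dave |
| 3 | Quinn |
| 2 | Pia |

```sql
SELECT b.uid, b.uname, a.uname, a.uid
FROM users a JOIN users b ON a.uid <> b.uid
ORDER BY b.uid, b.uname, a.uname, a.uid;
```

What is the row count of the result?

18

INNER JOIN keeps only pairs where the ON condition holds.
Matching on a.uid <> b.uid. A NULL in a compared column never satisfies the condition.
- a (uid=3) pairs with 3 row(s) of b.
- a (uid=4) pairs with 4 row(s) of b.
- a (uid=7) pairs with 4 row(s) of b.
- a (uid=NULL) has no partner → excluded.
- a (uid=3) pairs with 3 row(s) of b.
- a (uid=2) pairs with 4 row(s) of b.
Total: 18 rows.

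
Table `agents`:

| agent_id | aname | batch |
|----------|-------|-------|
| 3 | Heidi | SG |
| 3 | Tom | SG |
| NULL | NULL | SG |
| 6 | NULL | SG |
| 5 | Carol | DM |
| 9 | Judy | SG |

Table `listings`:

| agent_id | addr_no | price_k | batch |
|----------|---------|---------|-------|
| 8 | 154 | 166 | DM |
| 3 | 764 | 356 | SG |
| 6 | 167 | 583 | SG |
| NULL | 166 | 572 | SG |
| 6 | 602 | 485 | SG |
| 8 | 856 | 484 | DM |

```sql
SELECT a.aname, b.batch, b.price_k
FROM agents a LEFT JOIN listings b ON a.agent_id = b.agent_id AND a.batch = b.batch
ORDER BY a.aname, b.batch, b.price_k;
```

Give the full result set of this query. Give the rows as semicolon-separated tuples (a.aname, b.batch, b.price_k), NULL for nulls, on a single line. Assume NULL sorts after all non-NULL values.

(Carol, NULL, NULL); (Heidi, SG, 356); (Judy, NULL, NULL); (Tom, SG, 356); (NULL, SG, 485); (NULL, SG, 583); (NULL, NULL, NULL)

LEFT JOIN keeps every row from `agents`; unmatched rows get NULL for `listings`'s columns.
Matching on a.agent_id = b.agent_id AND a.batch = b.batch. A NULL in a compared column never satisfies the condition.
Matched pairs: 4; unmatched a rows kept: 3.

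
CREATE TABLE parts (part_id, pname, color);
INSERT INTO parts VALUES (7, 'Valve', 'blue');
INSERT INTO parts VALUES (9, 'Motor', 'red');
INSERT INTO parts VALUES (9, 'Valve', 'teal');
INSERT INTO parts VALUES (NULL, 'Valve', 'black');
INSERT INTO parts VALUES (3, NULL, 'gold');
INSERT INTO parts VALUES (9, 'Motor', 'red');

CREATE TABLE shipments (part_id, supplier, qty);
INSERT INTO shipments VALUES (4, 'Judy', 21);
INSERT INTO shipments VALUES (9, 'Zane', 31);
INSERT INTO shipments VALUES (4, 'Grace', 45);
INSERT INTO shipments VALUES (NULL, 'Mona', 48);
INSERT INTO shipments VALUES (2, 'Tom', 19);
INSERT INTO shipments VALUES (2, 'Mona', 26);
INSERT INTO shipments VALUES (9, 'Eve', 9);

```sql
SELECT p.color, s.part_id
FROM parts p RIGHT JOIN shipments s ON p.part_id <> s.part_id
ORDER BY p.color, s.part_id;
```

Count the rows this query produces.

25

RIGHT JOIN keeps every row from `shipments`; unmatched rows get NULL for `parts`'s columns.
Matching on p.part_id <> s.part_id. A NULL in a compared column never satisfies the condition.
- p[0] part_id=7 → 6 match(es) in s → 6 row(s).
- p[1] part_id=9 → 4 match(es) in s → 4 row(s).
- p[2] part_id=9 → 4 match(es) in s → 4 row(s).
- p[3] part_id=NULL → no match.
- p[4] part_id=3 → 6 match(es) in s → 6 row(s).
- p[5] part_id=9 → 4 match(es) in s → 4 row(s).
- 1 s row(s) had no p match → kept, p columns NULL.
Total: 24 matched + 1 padded = 25 rows.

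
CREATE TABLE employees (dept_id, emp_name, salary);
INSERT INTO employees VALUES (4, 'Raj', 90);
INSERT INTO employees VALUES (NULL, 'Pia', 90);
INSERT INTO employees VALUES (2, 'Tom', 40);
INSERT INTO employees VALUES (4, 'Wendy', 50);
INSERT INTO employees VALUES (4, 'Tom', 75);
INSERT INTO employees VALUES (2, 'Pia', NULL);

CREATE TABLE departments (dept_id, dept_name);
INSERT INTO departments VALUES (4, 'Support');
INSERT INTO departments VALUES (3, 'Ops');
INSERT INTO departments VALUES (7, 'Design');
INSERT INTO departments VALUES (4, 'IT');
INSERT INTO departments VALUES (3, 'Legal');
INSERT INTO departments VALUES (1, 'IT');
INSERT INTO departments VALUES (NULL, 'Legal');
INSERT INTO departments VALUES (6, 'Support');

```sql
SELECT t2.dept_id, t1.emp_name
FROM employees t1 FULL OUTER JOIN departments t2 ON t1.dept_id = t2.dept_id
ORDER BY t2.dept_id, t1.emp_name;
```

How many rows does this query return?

FULL OUTER JOIN keeps every row from both sides; unmatched rows get NULL for the other side's columns.
Matching on t1.dept_id = t2.dept_id. A NULL in a compared column never satisfies the condition.
- t1[0] dept_id=4 → 2 match(es) in t2 → 2 row(s).
- t1[1] dept_id=NULL → no match; kept with NULLs on the t2 side.
- t1[2] dept_id=2 → no match; kept with NULLs on the t2 side.
- t1[3] dept_id=4 → 2 match(es) in t2 → 2 row(s).
- t1[4] dept_id=4 → 2 match(es) in t2 → 2 row(s).
- t1[5] dept_id=2 → no match; kept with NULLs on the t2 side.
- 6 t2 row(s) had no t1 match → kept, t1 columns NULL.
Total: 6 matched + 9 padded = 15 rows.

15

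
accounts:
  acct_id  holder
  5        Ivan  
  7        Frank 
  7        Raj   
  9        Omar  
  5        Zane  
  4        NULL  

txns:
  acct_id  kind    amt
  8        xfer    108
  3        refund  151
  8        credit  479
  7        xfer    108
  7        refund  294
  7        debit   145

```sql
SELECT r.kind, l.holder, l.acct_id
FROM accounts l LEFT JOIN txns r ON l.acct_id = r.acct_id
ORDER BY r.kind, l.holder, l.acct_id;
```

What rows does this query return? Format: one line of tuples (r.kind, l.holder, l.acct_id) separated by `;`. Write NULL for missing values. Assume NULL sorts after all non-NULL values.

LEFT JOIN keeps every row from `accounts`; unmatched rows get NULL for `txns`'s columns.
Matching on l.acct_id = r.acct_id.
- acct_id=5: no r row matches, row kept with r columns NULL.
- acct_id=7: 3 matching r row(s), so 3 row(s) emitted.
- acct_id=7: 3 matching r row(s), so 3 row(s) emitted.
- acct_id=9: no r row matches, row kept with r columns NULL.
- acct_id=5: no r row matches, row kept with r columns NULL.
- acct_id=4: no r row matches, row kept with r columns NULL.
After projecting and ordering:
r.kind | l.holder | l.acct_id
debit | Frank | 7
debit | Raj | 7
refund | Frank | 7
refund | Raj | 7
xfer | Frank | 7
xfer | Raj | 7
NULL | Ivan | 5
NULL | Omar | 9
NULL | Zane | 5
NULL | NULL | 4

(debit, Frank, 7); (debit, Raj, 7); (refund, Frank, 7); (refund, Raj, 7); (xfer, Frank, 7); (xfer, Raj, 7); (NULL, Ivan, 5); (NULL, Omar, 9); (NULL, Zane, 5); (NULL, NULL, 4)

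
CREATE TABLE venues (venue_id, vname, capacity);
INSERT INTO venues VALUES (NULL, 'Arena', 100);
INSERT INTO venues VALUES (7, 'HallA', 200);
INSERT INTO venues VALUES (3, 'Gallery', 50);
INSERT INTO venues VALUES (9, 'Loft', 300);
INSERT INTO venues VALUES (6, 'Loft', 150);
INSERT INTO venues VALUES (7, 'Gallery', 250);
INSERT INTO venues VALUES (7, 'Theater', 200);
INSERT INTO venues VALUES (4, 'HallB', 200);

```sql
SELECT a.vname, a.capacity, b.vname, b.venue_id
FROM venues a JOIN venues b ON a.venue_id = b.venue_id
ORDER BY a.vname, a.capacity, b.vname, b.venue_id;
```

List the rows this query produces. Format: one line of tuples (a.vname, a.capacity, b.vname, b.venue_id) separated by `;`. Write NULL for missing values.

INNER JOIN keeps only pairs where the ON condition holds.
Matching on a.venue_id = b.venue_id. A NULL in a compared column never satisfies the condition.
Matched pairs: 13.

(Gallery, 50, Gallery, 3); (Gallery, 250, Gallery, 7); (Gallery, 250, HallA, 7); (Gallery, 250, Theater, 7); (HallA, 200, Gallery, 7); (HallA, 200, HallA, 7); (HallA, 200, Theater, 7); (HallB, 200, HallB, 4); (Loft, 150, Loft, 6); (Loft, 300, Loft, 9); (Theater, 200, Gallery, 7); (Theater, 200, HallA, 7); (Theater, 200, Theater, 7)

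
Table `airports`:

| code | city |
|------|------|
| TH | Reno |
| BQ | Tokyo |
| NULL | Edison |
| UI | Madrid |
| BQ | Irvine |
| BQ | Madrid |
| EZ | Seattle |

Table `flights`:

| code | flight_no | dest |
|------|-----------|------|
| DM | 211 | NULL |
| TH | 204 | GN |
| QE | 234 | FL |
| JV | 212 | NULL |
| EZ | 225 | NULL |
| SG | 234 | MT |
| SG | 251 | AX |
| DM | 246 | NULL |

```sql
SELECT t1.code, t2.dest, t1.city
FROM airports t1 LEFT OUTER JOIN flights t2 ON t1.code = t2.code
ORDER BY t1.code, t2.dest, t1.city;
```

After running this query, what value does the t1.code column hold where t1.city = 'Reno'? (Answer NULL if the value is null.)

LEFT JOIN keeps every row from `airports`; unmatched rows get NULL for `flights`'s columns.
Matching on t1.code = t2.code. A NULL in a compared column never satisfies the condition.
Matched pairs: 2; unmatched t1 rows kept: 5.

TH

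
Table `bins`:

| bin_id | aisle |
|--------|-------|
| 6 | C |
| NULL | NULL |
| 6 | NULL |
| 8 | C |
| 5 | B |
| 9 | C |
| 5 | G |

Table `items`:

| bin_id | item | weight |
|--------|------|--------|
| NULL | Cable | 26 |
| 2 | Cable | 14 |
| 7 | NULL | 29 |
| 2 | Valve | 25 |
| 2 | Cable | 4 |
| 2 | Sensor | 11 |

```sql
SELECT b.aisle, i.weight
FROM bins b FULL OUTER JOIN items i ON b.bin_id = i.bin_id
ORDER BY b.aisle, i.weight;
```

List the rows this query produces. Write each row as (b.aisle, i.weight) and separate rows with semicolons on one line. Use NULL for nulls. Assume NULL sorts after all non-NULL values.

(B, NULL); (C, NULL); (C, NULL); (C, NULL); (G, NULL); (NULL, 4); (NULL, 11); (NULL, 14); (NULL, 25); (NULL, 26); (NULL, 29); (NULL, NULL); (NULL, NULL)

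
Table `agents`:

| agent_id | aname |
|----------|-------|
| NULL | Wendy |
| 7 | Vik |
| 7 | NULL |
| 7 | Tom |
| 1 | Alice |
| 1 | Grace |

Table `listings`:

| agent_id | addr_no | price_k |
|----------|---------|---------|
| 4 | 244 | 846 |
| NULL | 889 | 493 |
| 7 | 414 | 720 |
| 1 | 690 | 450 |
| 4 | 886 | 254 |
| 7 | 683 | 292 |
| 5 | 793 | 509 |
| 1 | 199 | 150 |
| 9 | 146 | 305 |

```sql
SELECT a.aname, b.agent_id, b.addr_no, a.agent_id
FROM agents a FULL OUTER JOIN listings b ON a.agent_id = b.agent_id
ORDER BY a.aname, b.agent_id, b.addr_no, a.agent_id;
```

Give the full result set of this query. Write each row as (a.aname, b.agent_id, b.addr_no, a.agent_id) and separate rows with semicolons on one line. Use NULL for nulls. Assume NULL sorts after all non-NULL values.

FULL OUTER JOIN keeps every row from both sides; unmatched rows get NULL for the other side's columns.
Matching on a.agent_id = b.agent_id. A NULL in a compared column never satisfies the condition.
- a[0] agent_id=NULL → no match; kept with NULLs on the b side.
- a[1] agent_id=7 → 2 match(es) in b → 2 row(s).
- a[2] agent_id=7 → 2 match(es) in b → 2 row(s).
- a[3] agent_id=7 → 2 match(es) in b → 2 row(s).
- a[4] agent_id=1 → 2 match(es) in b → 2 row(s).
- a[5] agent_id=1 → 2 match(es) in b → 2 row(s).
- 5 b row(s) had no a match → kept, a columns NULL.

(Alice, 1, 199, 1); (Alice, 1, 690, 1); (Grace, 1, 199, 1); (Grace, 1, 690, 1); (Tom, 7, 414, 7); (Tom, 7, 683, 7); (Vik, 7, 414, 7); (Vik, 7, 683, 7); (Wendy, NULL, NULL, NULL); (NULL, 4, 244, NULL); (NULL, 4, 886, NULL); (NULL, 5, 793, NULL); (NULL, 7, 414, 7); (NULL, 7, 683, 7); (NULL, 9, 146, NULL); (NULL, NULL, 889, NULL)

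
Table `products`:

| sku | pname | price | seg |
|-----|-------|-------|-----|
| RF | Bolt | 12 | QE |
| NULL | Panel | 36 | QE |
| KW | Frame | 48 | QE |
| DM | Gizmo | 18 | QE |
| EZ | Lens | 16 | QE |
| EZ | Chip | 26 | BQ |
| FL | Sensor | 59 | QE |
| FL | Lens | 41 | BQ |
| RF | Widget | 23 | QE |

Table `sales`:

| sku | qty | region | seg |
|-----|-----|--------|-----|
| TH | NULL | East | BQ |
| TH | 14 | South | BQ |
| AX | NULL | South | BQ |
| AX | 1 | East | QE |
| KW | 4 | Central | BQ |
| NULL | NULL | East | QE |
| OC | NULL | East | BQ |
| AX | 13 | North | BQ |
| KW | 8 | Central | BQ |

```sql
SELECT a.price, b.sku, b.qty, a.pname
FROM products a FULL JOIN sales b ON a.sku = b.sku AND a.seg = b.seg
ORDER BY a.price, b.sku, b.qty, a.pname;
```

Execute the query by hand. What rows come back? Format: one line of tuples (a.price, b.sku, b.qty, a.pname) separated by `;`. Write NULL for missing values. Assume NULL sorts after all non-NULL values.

(12, NULL, NULL, Bolt); (16, NULL, NULL, Lens); (18, NULL, NULL, Gizmo); (23, NULL, NULL, Widget); (26, NULL, NULL, Chip); (36, NULL, NULL, Panel); (41, NULL, NULL, Lens); (48, NULL, NULL, Frame); (59, NULL, NULL, Sensor); (NULL, AX, 1, NULL); (NULL, AX, 13, NULL); (NULL, AX, NULL, NULL); (NULL, KW, 4, NULL); (NULL, KW, 8, NULL); (NULL, OC, NULL, NULL); (NULL, TH, 14, NULL); (NULL, TH, NULL, NULL); (NULL, NULL, NULL, NULL)

FULL OUTER JOIN keeps every row from both sides; unmatched rows get NULL for the other side's columns.
Matching on a.sku = b.sku AND a.seg = b.seg. A NULL in a compared column never satisfies the condition.
Matched pairs: 0; unmatched a rows kept: 9; unmatched b rows kept: 9.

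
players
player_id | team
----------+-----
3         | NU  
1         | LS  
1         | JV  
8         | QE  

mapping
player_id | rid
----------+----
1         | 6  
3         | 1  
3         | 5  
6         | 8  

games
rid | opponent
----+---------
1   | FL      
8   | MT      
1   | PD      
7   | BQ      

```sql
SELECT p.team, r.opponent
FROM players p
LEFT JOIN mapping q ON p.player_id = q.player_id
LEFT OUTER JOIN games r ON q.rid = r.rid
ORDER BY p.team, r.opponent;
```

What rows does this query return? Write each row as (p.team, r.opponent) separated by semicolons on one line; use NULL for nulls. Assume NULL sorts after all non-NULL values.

Step 1 — p LEFT JOIN q on player_id → 5 row(s).
Then LEFT JOIN `games r` on rid: each of those 5 rows is kept; rows whose q.rid has no match in r get NULL for r's columns.

(JV, NULL); (LS, NULL); (NU, FL); (NU, PD); (NU, NULL); (QE, NULL)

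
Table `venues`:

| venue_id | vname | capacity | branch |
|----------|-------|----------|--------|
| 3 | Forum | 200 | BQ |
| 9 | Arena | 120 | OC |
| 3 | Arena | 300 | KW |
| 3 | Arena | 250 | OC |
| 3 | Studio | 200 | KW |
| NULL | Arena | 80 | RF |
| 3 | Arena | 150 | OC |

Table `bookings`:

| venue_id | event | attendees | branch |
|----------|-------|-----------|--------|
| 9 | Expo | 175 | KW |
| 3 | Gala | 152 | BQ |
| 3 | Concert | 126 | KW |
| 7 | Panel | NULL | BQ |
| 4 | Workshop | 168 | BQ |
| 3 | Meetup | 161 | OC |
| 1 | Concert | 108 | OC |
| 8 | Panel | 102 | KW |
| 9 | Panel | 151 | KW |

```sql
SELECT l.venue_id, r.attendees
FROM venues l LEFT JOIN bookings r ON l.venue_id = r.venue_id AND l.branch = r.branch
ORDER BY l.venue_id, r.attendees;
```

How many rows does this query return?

7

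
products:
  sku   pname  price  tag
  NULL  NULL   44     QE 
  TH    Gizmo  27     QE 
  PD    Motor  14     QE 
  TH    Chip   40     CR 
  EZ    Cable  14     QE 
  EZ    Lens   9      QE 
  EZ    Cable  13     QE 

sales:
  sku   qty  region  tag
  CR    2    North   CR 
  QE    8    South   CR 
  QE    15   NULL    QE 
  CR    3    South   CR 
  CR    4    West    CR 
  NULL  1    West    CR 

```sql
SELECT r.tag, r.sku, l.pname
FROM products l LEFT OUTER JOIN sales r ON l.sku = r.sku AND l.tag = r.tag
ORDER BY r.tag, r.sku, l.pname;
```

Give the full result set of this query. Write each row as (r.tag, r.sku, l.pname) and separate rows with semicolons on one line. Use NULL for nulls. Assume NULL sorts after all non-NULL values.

(NULL, NULL, Cable); (NULL, NULL, Cable); (NULL, NULL, Chip); (NULL, NULL, Gizmo); (NULL, NULL, Lens); (NULL, NULL, Motor); (NULL, NULL, NULL)

LEFT JOIN keeps every row from `products`; unmatched rows get NULL for `sales`'s columns.
Matching on l.sku = r.sku AND l.tag = r.tag. A NULL in a compared column never satisfies the condition.
Matched pairs: 0; unmatched l rows kept: 7.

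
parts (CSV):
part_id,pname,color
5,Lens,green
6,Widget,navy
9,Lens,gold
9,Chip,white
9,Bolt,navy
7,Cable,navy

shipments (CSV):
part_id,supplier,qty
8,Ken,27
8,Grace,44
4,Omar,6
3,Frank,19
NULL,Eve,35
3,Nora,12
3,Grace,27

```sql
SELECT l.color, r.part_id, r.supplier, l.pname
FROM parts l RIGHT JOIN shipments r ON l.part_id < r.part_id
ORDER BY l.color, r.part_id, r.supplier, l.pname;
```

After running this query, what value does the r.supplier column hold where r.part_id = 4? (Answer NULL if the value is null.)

RIGHT JOIN keeps every row from `shipments`; unmatched rows get NULL for `parts`'s columns.
Matching on l.part_id < r.part_id. A NULL in a compared column never satisfies the condition.
- l row (part_id=5): matches 2 r row(s) → 2 output row(s).
- l row (part_id=6): matches 2 r row(s) → 2 output row(s).
- l row (part_id=9): no match.
- l row (part_id=9): no match.
- l row (part_id=9): no match.
- l row (part_id=7): matches 2 r row(s) → 2 output row(s).
- 5 row(s) from r found no l partner → padded with NULL.

Omar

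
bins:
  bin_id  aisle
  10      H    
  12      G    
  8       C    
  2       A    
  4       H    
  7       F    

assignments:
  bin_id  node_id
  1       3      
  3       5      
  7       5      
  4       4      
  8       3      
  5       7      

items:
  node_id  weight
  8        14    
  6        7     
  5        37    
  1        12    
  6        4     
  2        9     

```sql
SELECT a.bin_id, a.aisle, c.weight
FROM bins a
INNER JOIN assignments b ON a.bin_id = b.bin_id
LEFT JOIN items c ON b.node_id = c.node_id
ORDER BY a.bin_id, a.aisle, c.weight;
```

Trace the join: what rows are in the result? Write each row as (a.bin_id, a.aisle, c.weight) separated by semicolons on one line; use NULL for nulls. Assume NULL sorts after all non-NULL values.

Step 1 — a INNER JOIN b on bin_id → 3 row(s).
Then LEFT JOIN `items c` on node_id: each of those 3 rows is kept; rows whose b.node_id has no match in c get NULL for c's columns.

(4, H, NULL); (7, F, 37); (8, C, NULL)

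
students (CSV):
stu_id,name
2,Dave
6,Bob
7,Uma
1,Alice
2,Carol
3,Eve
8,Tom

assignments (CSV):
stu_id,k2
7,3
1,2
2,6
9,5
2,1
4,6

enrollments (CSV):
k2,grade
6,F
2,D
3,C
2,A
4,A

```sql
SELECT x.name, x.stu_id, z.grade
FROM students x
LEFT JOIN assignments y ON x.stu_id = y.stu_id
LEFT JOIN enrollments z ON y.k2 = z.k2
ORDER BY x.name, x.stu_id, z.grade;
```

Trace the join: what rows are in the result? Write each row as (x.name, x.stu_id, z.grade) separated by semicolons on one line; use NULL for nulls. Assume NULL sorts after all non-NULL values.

(Alice, 1, A); (Alice, 1, D); (Bob, 6, NULL); (Carol, 2, F); (Carol, 2, NULL); (Dave, 2, F); (Dave, 2, NULL); (Eve, 3, NULL); (Tom, 8, NULL); (Uma, 7, C)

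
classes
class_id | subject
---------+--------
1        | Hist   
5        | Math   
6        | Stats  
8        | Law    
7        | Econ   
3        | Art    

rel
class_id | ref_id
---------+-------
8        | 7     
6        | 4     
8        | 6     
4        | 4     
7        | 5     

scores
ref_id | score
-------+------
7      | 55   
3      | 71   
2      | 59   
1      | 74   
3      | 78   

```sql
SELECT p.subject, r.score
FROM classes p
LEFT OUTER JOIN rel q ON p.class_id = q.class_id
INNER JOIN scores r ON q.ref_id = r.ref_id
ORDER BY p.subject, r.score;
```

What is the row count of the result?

1

Evaluate left to right. First `classes p LEFT JOIN rel q` on class_id: 7 row(s).
Then INNER JOIN `scores r` on ref_id: keep only rows whose q.ref_id appears in r.
Result: 1 row(s).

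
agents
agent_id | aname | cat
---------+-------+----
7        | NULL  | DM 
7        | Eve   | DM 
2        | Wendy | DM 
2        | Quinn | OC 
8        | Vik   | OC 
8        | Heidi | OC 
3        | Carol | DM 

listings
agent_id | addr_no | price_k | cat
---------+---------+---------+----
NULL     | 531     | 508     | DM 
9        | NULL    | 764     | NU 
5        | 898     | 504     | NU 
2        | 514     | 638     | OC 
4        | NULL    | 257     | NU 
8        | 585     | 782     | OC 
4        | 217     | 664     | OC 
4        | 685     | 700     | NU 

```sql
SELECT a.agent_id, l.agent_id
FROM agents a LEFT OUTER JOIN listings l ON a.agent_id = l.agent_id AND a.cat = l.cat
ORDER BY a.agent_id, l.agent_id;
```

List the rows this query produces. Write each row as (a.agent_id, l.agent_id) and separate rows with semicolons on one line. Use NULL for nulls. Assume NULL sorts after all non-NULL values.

(2, 2); (2, NULL); (3, NULL); (7, NULL); (7, NULL); (8, 8); (8, 8)

LEFT JOIN keeps every row from `agents`; unmatched rows get NULL for `listings`'s columns.
Matching on a.agent_id = l.agent_id AND a.cat = l.cat. A NULL in a compared column never satisfies the condition.
- a row (agent_id=7, cat=DM): no match → kept, l columns NULL.
- a row (agent_id=7, cat=DM): no match → kept, l columns NULL.
- a row (agent_id=2, cat=DM): no match → kept, l columns NULL.
- a row (agent_id=2, cat=OC): matches 1 l row(s) → 1 output row(s).
- a row (agent_id=8, cat=OC): matches 1 l row(s) → 1 output row(s).
- a row (agent_id=8, cat=OC): matches 1 l row(s) → 1 output row(s).
- a row (agent_id=3, cat=DM): no match → kept, l columns NULL.
After projecting and ordering:
a.agent_id | l.agent_id
2 | 2
2 | NULL
3 | NULL
7 | NULL
7 | NULL
8 | 8
8 | 8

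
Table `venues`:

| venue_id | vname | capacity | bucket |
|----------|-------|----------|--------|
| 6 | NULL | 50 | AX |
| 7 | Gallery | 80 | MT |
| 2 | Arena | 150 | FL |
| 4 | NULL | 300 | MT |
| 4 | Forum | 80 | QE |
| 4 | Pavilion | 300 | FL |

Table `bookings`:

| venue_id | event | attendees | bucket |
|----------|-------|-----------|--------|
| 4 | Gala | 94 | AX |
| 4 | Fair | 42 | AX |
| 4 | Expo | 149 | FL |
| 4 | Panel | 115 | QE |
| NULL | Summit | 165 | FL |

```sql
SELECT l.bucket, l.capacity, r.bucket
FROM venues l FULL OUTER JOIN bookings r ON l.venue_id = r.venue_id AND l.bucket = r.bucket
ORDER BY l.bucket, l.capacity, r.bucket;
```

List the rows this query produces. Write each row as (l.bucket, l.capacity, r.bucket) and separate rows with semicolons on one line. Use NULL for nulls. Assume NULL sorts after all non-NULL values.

(AX, 50, NULL); (FL, 150, NULL); (FL, 300, FL); (MT, 80, NULL); (MT, 300, NULL); (QE, 80, QE); (NULL, NULL, AX); (NULL, NULL, AX); (NULL, NULL, FL)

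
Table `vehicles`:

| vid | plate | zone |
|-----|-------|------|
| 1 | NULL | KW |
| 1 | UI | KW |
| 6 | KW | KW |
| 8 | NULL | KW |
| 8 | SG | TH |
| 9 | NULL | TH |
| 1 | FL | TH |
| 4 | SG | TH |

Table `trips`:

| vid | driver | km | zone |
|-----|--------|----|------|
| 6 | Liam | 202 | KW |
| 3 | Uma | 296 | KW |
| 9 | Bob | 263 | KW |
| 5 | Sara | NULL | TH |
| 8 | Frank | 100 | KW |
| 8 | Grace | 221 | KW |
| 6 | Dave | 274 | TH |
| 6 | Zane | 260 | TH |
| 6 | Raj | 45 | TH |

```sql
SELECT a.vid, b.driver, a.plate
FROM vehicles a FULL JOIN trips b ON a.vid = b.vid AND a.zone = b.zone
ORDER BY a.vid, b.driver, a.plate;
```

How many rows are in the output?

15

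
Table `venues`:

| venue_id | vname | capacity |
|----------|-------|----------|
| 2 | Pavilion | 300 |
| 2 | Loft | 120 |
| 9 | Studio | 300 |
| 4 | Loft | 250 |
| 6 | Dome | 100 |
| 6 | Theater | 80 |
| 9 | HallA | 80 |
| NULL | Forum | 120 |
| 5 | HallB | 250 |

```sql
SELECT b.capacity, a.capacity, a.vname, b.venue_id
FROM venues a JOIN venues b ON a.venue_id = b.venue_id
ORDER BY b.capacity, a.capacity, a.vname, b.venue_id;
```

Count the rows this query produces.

14

INNER JOIN keeps only pairs where the ON condition holds.
Matching on a.venue_id = b.venue_id. A NULL in a compared column never satisfies the condition.
- venue_id=2: 2 matching b row(s), so 2 row(s) emitted.
- venue_id=2: 2 matching b row(s), so 2 row(s) emitted.
- venue_id=9: 2 matching b row(s), so 2 row(s) emitted.
- venue_id=4: 1 matching b row(s), so 1 row(s) emitted.
- venue_id=6: 2 matching b row(s), so 2 row(s) emitted.
- venue_id=6: 2 matching b row(s), so 2 row(s) emitted.
- venue_id=9: 2 matching b row(s), so 2 row(s) emitted.
- venue_id=NULL: no matching b row, dropped.
- venue_id=5: 1 matching b row(s), so 1 row(s) emitted.
Total: 14 rows.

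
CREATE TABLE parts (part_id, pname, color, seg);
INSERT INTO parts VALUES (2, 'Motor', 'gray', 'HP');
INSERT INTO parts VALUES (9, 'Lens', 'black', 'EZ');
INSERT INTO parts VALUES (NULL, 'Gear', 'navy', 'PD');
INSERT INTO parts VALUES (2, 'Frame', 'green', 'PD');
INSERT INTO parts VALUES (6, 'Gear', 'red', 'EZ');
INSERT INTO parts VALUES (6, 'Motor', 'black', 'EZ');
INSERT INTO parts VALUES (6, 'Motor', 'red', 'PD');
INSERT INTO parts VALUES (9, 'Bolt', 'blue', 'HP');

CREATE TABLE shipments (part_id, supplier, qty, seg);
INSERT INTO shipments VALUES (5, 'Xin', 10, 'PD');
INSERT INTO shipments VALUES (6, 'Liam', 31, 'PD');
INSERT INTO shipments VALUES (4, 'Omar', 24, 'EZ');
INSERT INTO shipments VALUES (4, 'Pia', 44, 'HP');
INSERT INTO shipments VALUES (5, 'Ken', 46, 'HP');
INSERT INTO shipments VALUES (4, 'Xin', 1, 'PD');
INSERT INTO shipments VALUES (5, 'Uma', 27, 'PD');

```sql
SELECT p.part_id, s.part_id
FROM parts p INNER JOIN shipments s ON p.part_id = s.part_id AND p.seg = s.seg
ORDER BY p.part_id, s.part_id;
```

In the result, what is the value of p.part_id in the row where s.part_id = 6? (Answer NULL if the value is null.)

6

INNER JOIN keeps only pairs where the ON condition holds.
Matching on p.part_id = s.part_id AND p.seg = s.seg. A NULL in a compared column never satisfies the condition.
- p (part_id=2, seg=HP) has no partner → excluded.
- p (part_id=9, seg=EZ) has no partner → excluded.
- p (part_id=NULL, seg=PD) has no partner → excluded.
- p (part_id=2, seg=PD) has no partner → excluded.
- p (part_id=6, seg=EZ) has no partner → excluded.
- p (part_id=6, seg=EZ) has no partner → excluded.
- p (part_id=6, seg=PD) pairs with 1 row(s) of s.
- p (part_id=9, seg=HP) has no partner → excluded.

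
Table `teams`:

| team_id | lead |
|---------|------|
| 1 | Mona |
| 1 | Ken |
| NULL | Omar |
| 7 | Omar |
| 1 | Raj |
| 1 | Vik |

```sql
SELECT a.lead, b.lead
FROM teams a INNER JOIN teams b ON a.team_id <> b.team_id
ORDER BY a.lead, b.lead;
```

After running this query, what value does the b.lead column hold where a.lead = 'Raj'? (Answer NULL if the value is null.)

Omar

INNER JOIN keeps only pairs where the ON condition holds.
Matching on a.team_id <> b.team_id. A NULL in a compared column never satisfies the condition.
- a[0] team_id=1 → 1 match(es) in b → 1 row(s).
- a[1] team_id=1 → 1 match(es) in b → 1 row(s).
- a[2] team_id=NULL → no match; dropped.
- a[3] team_id=7 → 4 match(es) in b → 4 row(s).
- a[4] team_id=1 → 1 match(es) in b → 1 row(s).
- a[5] team_id=1 → 1 match(es) in b → 1 row(s).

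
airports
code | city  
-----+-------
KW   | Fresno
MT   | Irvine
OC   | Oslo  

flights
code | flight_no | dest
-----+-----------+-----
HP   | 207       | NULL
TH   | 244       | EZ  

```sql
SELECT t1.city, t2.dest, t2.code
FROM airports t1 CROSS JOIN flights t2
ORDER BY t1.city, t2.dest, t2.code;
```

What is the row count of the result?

CROSS JOIN pairs every row of `airports` with every row of `flights`: 3 × 2 = 6 rows.

6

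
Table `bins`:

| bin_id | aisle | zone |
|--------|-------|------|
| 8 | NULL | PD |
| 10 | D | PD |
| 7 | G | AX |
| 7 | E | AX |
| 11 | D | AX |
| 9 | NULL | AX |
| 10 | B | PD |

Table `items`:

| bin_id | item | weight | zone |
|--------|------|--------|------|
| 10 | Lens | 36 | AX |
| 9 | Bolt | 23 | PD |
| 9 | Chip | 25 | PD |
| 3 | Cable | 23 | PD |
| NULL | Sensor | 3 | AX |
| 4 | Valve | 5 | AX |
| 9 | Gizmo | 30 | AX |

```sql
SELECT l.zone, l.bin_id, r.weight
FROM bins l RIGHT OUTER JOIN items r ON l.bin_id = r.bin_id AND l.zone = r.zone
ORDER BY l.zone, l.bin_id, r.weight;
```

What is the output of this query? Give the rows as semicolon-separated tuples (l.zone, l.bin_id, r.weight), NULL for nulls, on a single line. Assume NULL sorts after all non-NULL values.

RIGHT JOIN keeps every row from `items`; unmatched rows get NULL for `bins`'s columns.
Matching on l.bin_id = r.bin_id AND l.zone = r.zone. A NULL in a compared column never satisfies the condition.
Matched pairs: 1; unmatched r rows kept: 6.

(AX, 9, 30); (NULL, NULL, 3); (NULL, NULL, 5); (NULL, NULL, 23); (NULL, NULL, 23); (NULL, NULL, 25); (NULL, NULL, 36)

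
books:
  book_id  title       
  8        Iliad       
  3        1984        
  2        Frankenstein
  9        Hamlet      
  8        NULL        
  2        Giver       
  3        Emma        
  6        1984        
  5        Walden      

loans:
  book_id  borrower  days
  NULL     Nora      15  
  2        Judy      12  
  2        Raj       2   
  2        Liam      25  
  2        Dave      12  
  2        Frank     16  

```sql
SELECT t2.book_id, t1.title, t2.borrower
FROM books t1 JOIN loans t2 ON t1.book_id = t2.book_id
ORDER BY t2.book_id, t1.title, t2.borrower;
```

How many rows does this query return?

10

INNER JOIN keeps only pairs where the ON condition holds.
Matching on t1.book_id = t2.book_id. A NULL in a compared column never satisfies the condition.
- t1 (book_id=8) has no partner → excluded.
- t1 (book_id=3) has no partner → excluded.
- t1 (book_id=2) pairs with 5 row(s) of t2.
- t1 (book_id=9) has no partner → excluded.
- t1 (book_id=8) has no partner → excluded.
- t1 (book_id=2) pairs with 5 row(s) of t2.
- t1 (book_id=3) has no partner → excluded.
- t1 (book_id=6) has no partner → excluded.
- t1 (book_id=5) has no partner → excluded.
Total: 10 rows.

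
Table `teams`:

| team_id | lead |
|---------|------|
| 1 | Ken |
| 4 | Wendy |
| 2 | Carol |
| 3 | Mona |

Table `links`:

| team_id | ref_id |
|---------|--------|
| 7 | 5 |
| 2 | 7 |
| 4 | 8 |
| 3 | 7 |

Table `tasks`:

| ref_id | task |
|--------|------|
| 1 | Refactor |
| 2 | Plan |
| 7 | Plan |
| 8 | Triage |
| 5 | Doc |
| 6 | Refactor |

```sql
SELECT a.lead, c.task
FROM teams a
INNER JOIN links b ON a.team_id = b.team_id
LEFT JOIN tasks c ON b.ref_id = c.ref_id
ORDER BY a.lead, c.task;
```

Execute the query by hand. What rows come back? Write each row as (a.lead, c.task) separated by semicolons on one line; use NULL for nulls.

Evaluate left to right. First `teams a INNER JOIN links b` on team_id: 3 row(s).
Then LEFT JOIN `tasks c` on ref_id: each of those 3 rows is kept; rows whose b.ref_id has no match in c get NULL for c's columns.

(Carol, Plan); (Mona, Plan); (Wendy, Triage)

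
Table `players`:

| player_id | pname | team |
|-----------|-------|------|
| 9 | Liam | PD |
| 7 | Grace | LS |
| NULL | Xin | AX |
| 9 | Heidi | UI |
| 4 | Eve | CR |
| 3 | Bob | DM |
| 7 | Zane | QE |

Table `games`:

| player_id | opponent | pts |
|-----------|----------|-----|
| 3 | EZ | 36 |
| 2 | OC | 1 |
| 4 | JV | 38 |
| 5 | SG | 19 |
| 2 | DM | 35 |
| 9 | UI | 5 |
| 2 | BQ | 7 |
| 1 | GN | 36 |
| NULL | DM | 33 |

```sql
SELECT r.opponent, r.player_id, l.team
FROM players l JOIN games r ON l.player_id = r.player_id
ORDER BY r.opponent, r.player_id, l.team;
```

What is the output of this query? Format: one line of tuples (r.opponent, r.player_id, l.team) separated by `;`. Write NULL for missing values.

(EZ, 3, DM); (JV, 4, CR); (UI, 9, PD); (UI, 9, UI)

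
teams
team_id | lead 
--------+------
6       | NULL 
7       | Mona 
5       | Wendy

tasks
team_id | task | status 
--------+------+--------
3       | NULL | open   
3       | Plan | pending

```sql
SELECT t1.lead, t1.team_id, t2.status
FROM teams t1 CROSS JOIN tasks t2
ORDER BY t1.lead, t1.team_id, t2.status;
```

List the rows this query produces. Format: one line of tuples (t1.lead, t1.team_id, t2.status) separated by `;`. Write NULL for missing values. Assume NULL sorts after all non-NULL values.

(Mona, 7, open); (Mona, 7, pending); (Wendy, 5, open); (Wendy, 5, pending); (NULL, 6, open); (NULL, 6, pending)

CROSS JOIN pairs every row of `teams` with every row of `tasks`: 3 × 2 = 6 rows.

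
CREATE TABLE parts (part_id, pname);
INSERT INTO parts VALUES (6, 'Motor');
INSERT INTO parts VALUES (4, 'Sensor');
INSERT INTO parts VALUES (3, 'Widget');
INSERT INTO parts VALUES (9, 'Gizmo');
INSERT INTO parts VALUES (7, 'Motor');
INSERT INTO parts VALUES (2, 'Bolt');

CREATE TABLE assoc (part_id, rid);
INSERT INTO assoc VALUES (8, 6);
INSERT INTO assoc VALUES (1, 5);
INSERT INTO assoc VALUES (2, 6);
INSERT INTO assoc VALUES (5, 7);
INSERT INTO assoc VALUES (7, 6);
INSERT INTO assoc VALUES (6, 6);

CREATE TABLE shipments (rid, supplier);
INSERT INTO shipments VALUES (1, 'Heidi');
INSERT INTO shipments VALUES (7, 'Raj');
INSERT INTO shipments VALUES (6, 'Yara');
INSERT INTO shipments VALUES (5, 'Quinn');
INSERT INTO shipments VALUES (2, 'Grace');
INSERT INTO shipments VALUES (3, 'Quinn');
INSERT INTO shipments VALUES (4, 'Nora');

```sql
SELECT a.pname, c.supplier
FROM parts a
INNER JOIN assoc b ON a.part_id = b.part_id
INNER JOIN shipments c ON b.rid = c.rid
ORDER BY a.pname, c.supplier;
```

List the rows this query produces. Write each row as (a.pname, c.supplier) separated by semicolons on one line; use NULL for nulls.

Step 1 — a INNER JOIN b on part_id → 3 row(s).
Then INNER JOIN `shipments c` on rid: keep only rows whose b.rid appears in c.

(Bolt, Yara); (Motor, Yara); (Motor, Yara)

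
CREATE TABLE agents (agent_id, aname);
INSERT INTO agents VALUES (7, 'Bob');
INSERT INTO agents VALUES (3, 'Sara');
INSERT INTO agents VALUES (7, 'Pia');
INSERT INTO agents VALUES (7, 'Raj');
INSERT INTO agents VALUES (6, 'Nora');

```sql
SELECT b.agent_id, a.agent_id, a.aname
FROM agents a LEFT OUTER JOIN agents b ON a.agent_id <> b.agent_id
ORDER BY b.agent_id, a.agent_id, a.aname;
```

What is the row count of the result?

14

LEFT JOIN keeps every row from `agents a`; unmatched rows get NULL for `agents b`'s columns.
Matching on a.agent_id <> b.agent_id.
- agent_id=7: 2 matching b row(s), so 2 row(s) emitted.
- agent_id=3: 4 matching b row(s), so 4 row(s) emitted.
- agent_id=7: 2 matching b row(s), so 2 row(s) emitted.
- agent_id=7: 2 matching b row(s), so 2 row(s) emitted.
- agent_id=6: 4 matching b row(s), so 4 row(s) emitted.
Total: 14 rows.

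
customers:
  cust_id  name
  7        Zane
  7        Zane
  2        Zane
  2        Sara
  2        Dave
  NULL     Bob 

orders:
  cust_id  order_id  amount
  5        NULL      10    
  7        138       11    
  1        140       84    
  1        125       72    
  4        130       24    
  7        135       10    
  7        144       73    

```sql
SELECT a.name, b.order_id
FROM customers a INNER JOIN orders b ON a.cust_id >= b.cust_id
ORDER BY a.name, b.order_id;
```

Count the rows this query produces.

20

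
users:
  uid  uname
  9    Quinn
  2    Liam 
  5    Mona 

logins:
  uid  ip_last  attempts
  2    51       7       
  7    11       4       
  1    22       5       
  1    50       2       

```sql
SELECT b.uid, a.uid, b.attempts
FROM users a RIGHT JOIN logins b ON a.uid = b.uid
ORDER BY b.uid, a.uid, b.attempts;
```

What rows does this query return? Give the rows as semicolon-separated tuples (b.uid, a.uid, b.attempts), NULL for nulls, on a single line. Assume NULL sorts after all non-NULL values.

(1, NULL, 2); (1, NULL, 5); (2, 2, 7); (7, NULL, 4)

RIGHT JOIN keeps every row from `logins`; unmatched rows get NULL for `users`'s columns.
Matching on a.uid = b.uid.
- uid=9: no matching b row.
- uid=2: 1 matching b row(s), so 1 row(s) emitted.
- uid=5: no matching b row.
- 3 b row(s) had no a match → kept, a columns NULL.
After projecting and ordering:
b.uid | a.uid | b.attempts
1 | NULL | 2
1 | NULL | 5
2 | 2 | 7
7 | NULL | 4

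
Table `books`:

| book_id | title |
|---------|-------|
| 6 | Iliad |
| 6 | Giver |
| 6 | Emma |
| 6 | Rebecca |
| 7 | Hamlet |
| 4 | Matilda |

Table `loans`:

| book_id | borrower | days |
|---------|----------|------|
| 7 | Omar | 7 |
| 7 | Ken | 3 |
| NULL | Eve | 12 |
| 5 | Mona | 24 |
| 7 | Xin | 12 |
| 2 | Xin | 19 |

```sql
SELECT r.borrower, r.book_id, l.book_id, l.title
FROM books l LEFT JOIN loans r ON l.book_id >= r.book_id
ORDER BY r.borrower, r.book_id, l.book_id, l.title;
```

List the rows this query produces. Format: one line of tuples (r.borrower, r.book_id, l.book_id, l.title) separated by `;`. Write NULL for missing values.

(Ken, 7, 7, Hamlet); (Mona, 5, 6, Emma); (Mona, 5, 6, Giver); (Mona, 5, 6, Iliad); (Mona, 5, 6, Rebecca); (Mona, 5, 7, Hamlet); (Omar, 7, 7, Hamlet); (Xin, 2, 4, Matilda); (Xin, 2, 6, Emma); (Xin, 2, 6, Giver); (Xin, 2, 6, Iliad); (Xin, 2, 6, Rebecca); (Xin, 2, 7, Hamlet); (Xin, 7, 7, Hamlet)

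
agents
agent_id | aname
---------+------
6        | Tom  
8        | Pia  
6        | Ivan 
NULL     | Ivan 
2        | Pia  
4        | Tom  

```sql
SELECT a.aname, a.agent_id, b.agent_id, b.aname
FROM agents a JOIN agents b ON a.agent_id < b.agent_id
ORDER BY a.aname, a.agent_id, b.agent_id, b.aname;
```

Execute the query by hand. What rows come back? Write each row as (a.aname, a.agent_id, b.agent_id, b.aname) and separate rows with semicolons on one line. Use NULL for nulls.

(Ivan, 6, 8, Pia); (Pia, 2, 4, Tom); (Pia, 2, 6, Ivan); (Pia, 2, 6, Tom); (Pia, 2, 8, Pia); (Tom, 4, 6, Ivan); (Tom, 4, 6, Tom); (Tom, 4, 8, Pia); (Tom, 6, 8, Pia)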